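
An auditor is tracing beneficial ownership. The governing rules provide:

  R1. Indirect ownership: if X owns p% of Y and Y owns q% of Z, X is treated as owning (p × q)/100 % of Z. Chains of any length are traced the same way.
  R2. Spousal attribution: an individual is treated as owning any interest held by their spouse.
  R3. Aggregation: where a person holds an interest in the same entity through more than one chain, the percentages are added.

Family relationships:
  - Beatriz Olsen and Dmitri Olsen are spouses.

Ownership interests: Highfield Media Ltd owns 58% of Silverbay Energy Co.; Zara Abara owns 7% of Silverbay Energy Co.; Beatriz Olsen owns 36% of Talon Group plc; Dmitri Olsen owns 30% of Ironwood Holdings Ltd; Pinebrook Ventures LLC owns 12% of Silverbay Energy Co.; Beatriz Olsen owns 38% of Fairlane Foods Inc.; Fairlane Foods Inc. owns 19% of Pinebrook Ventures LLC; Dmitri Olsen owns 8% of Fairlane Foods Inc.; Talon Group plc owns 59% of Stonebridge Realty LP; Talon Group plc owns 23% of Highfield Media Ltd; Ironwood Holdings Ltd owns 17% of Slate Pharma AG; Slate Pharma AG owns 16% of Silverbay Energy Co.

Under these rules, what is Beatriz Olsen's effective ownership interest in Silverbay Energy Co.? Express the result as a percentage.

By spousal attribution (R2), Beatriz Olsen is treated as also owning Dmitri Olsen's interest in Fairlane Foods Inc, giving 38% + 8% = 46%.
By spousal attribution (R2), Beatriz Olsen is treated as owning Dmitri Olsen's 30% interest in Ironwood Holdings Ltd.
Chain via Fairlane Foods Inc. → Pinebrook Ventures LLC (R1): 46% × 19% × 12% = 1.0488% of Silverbay Energy Co.
Chain via Talon Group plc → Highfield Media Ltd (R1): 36% × 23% × 58% = 4.8024% of Silverbay Energy Co.
Chain via Ironwood Holdings Ltd → Slate Pharma AG (R1): 30% × 17% × 16% = 0.816% of Silverbay Energy Co.
Aggregating (R3): 1.0488% + 4.8024% + 0.816% = 6.6672%.

6.6672%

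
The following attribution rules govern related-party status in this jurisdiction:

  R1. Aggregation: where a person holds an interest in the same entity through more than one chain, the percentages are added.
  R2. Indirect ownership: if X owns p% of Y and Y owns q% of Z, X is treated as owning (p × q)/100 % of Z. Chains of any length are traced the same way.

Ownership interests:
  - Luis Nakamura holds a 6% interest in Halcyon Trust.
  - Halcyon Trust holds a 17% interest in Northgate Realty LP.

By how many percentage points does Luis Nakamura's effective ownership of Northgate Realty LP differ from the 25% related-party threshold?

Chain via Halcyon Trust (R2): 6% × 17% = 1.02% of Northgate Realty LP.
1.02% falls short of the 25% threshold by 23.98 percentage points.

23.98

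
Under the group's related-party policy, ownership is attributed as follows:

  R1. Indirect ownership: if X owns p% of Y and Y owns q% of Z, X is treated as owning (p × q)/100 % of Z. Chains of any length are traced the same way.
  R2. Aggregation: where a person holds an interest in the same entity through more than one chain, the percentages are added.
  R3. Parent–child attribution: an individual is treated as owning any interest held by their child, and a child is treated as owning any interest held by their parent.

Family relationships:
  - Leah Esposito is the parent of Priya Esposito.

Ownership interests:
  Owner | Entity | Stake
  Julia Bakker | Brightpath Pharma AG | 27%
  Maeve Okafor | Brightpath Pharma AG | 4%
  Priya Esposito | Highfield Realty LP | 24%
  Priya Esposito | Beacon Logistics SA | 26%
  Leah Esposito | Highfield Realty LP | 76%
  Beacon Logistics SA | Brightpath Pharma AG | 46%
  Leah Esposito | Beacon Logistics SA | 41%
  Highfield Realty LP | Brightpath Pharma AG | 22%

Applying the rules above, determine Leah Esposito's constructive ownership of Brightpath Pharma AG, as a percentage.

52.82%

By parent–child attribution (R3), Leah Esposito is treated as also owning Priya Esposito's interest in Beacon Logistics SA, giving 41% + 26% = 67%.
By parent–child attribution (R3), Leah Esposito is treated as also owning Priya Esposito's interest in Highfield Realty LP, giving 76% + 24% = 100%.
Chain via Beacon Logistics SA (R1): 67% × 46% = 30.82% of Brightpath Pharma AG.
Chain via Highfield Realty LP (R1): 100% × 22% = 22% of Brightpath Pharma AG.
Aggregating (R2): 30.82% + 22% = 52.82%.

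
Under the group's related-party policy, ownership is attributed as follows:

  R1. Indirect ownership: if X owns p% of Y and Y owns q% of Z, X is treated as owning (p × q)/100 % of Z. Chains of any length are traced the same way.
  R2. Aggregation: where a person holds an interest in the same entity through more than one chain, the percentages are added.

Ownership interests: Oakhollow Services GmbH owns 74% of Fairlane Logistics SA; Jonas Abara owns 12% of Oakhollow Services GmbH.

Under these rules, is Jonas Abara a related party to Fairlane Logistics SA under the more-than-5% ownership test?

Yes

Chain via Oakhollow Services GmbH (R1): 12% × 74% = 8.88% of Fairlane Logistics SA.
8.88% exceeds the 5% threshold, so Jonas is a related party to Fairlane Logistics SA.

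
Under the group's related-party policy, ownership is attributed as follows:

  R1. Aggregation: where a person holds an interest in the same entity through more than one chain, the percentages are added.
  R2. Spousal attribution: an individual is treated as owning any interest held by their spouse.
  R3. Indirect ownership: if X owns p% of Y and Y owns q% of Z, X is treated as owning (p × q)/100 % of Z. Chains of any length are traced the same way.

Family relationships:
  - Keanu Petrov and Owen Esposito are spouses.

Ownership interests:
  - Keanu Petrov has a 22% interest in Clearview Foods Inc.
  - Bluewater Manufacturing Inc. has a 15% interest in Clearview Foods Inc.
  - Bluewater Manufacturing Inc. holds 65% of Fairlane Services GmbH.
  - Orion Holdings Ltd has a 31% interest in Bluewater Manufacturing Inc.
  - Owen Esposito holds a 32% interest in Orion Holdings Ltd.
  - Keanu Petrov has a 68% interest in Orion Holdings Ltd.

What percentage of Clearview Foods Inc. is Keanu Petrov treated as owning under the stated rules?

26.65%

By spousal attribution (R2), Keanu Petrov is treated as also owning Owen Esposito's interest in Orion Holdings Ltd, giving 68% + 32% = 100%.
Chain via Orion Holdings Ltd → Bluewater Manufacturing Inc. (R3): 100% × 31% × 15% = 4.65% of Clearview Foods Inc.
Direct interest in Clearview Foods Inc: 22%.
Aggregating (R1): 4.65% + 22% = 26.65%.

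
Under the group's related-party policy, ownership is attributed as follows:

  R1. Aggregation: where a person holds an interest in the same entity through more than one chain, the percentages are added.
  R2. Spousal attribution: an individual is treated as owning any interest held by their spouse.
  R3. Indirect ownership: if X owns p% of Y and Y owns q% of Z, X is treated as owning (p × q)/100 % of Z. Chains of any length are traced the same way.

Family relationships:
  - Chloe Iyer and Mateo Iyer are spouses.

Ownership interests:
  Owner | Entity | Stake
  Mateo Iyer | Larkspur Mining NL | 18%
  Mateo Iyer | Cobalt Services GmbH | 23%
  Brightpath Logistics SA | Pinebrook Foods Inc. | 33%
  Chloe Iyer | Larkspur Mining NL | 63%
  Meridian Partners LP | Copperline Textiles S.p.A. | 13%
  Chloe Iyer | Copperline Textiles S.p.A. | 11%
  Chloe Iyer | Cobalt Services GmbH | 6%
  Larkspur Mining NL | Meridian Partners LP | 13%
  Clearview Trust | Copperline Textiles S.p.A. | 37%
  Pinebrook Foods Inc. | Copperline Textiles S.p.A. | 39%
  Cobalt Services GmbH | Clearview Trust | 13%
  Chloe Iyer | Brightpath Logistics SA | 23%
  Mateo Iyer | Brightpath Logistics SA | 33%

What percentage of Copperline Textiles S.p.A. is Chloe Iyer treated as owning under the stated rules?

20.971%

By spousal attribution (R2), Chloe Iyer is treated as also owning Mateo Iyer's interest in Brightpath Logistics SA, giving 23% + 33% = 56%.
By spousal attribution (R2), Chloe Iyer is treated as also owning Mateo Iyer's interest in Larkspur Mining NL, giving 63% + 18% = 81%.
By spousal attribution (R2), Chloe Iyer is treated as also owning Mateo Iyer's interest in Cobalt Services GmbH, giving 6% + 23% = 29%.
Chain via Brightpath Logistics SA → Pinebrook Foods Inc. (R3): 56% × 33% × 39% = 7.2072% of Copperline Textiles S.p.A.
Chain via Larkspur Mining NL → Meridian Partners LP (R3): 81% × 13% × 13% = 1.3689% of Copperline Textiles S.p.A.
Chain via Cobalt Services GmbH → Clearview Trust (R3): 29% × 13% × 37% = 1.3949% of Copperline Textiles S.p.A.
Direct interest in Copperline Textiles S.p.A: 11%.
Aggregating (R1): 7.2072% + 1.3689% + 1.3949% + 11% = 20.971%.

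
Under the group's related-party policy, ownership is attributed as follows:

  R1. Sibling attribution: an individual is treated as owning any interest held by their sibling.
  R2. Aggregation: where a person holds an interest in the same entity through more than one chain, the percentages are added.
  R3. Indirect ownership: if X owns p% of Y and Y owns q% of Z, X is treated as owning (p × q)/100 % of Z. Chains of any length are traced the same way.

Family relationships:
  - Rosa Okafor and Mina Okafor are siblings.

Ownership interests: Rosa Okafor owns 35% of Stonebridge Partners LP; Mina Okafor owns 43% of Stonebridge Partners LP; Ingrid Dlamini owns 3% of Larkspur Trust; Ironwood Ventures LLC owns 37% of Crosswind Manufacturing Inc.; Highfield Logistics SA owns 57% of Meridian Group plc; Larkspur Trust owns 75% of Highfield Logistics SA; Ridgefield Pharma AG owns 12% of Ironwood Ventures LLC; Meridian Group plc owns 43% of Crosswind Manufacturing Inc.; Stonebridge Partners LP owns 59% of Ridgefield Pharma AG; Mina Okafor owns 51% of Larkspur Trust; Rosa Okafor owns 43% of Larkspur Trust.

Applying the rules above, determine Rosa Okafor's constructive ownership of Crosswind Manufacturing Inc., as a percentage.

19.322838%

By sibling attribution (R1), Rosa Okafor is treated as also owning Mina Okafor's interest in Larkspur Trust, giving 43% + 51% = 94%.
By sibling attribution (R1), Rosa Okafor is treated as also owning Mina Okafor's interest in Stonebridge Partners LP, giving 35% + 43% = 78%.
Chain via Larkspur Trust → Highfield Logistics SA → Meridian Group plc (R3): 94% × 75% × 57% × 43% = 17.27955% of Crosswind Manufacturing Inc.
Chain via Stonebridge Partners LP → Ridgefield Pharma AG → Ironwood Ventures LLC (R3): 78% × 59% × 12% × 37% = 2.043288% of Crosswind Manufacturing Inc.
Aggregating (R2): 17.27955% + 2.043288% = 19.322838%.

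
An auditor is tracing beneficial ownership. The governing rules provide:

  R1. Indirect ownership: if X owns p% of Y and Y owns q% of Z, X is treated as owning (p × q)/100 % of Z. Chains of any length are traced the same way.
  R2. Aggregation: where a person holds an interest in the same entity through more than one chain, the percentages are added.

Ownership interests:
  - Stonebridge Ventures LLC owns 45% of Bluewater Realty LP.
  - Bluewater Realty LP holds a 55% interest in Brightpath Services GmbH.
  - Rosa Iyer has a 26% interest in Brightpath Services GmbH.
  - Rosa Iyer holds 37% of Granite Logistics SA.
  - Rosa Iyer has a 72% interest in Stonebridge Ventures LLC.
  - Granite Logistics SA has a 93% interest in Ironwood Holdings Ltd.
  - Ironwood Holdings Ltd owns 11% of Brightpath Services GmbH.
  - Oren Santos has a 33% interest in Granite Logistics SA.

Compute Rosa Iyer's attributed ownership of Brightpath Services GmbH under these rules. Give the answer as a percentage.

Chain via Stonebridge Ventures LLC → Bluewater Realty LP (R1): 72% × 45% × 55% = 17.82% of Brightpath Services GmbH.
Chain via Granite Logistics SA → Ironwood Holdings Ltd (R1): 37% × 93% × 11% = 3.7851% of Brightpath Services GmbH.
Direct interest in Brightpath Services GmbH: 26%.
Aggregating (R2): 17.82% + 3.7851% + 26% = 47.6051%.

47.6051%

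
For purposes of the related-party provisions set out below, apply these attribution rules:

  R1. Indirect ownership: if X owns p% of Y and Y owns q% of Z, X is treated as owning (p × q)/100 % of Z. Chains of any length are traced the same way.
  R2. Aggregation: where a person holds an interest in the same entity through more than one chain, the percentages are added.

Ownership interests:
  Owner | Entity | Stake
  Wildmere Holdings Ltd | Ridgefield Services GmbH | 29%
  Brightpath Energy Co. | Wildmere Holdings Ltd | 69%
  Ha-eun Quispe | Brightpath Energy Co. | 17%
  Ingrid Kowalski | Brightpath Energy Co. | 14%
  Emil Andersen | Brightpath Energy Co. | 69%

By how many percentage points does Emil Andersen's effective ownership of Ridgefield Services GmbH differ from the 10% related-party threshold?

3.8069

Chain via Brightpath Energy Co. → Wildmere Holdings Ltd (R1): 69% × 69% × 29% = 13.8069% of Ridgefield Services GmbH.
13.8069% exceeds the 10% threshold by 3.8069 percentage points.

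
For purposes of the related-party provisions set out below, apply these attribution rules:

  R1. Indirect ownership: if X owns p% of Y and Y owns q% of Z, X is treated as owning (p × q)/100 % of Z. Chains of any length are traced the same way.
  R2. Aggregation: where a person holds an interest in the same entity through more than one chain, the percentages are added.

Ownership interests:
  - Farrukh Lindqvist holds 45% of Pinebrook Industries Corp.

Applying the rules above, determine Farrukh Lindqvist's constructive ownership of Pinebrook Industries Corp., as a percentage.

Direct interest in Pinebrook Industries Corp: 45%.

45%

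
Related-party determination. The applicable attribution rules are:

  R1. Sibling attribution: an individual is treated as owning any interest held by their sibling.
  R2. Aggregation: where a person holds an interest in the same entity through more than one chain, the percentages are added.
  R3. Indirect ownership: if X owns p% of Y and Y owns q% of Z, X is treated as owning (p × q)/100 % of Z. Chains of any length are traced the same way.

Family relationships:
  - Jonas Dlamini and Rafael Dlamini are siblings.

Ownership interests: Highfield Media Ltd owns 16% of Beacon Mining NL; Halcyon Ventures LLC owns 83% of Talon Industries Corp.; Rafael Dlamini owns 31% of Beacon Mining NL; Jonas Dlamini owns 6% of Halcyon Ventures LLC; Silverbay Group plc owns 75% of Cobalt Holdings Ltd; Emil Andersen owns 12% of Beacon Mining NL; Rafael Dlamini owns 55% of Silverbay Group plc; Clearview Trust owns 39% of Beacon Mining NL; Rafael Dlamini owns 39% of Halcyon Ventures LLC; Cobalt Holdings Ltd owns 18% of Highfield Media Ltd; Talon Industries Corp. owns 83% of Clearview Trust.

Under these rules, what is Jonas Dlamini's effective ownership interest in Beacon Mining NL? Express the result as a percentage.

44.278195%

By sibling attribution (R1), Jonas Dlamini is treated as also owning Rafael Dlamini's interest in Halcyon Ventures LLC, giving 6% + 39% = 45%.
By sibling attribution (R1), Jonas Dlamini is treated as owning Rafael Dlamini's 55% interest in Silverbay Group plc.
By sibling attribution (R1), Jonas Dlamini is treated as owning Rafael Dlamini's 31% interest in Beacon Mining NL.
Chain via Halcyon Ventures LLC → Talon Industries Corp. → Clearview Trust (R3): 45% × 83% × 83% × 39% = 12.090195% of Beacon Mining NL.
Chain via Silverbay Group plc → Cobalt Holdings Ltd → Highfield Media Ltd (R3): 55% × 75% × 18% × 16% = 1.188% of Beacon Mining NL.
Direct interest in Beacon Mining NL: 31%.
Aggregating (R2): 12.090195% + 1.188% + 31% = 44.278195%.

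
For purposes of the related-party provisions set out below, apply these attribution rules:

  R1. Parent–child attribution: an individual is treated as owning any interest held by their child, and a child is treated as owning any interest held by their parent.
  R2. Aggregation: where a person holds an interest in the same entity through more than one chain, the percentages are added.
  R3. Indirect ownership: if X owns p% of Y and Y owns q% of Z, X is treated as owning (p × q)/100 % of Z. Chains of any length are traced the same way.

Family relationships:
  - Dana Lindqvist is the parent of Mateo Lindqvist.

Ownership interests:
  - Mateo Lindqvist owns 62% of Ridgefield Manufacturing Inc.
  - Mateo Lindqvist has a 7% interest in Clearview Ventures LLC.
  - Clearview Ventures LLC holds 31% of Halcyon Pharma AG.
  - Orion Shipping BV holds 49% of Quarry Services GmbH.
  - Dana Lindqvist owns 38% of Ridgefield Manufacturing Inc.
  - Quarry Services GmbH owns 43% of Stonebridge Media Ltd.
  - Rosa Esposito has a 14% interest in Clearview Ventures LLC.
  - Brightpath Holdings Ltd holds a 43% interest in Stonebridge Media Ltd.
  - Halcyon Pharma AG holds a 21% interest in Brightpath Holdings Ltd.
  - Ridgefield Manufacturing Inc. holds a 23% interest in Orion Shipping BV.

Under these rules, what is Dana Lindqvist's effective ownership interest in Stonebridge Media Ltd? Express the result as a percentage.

5.042051%

By parent–child attribution (R1), Dana Lindqvist is treated as also owning Mateo Lindqvist's interest in Ridgefield Manufacturing Inc, giving 38% + 62% = 100%.
By parent–child attribution (R1), Dana Lindqvist is treated as owning Mateo Lindqvist's 7% interest in Clearview Ventures LLC.
Chain via Ridgefield Manufacturing Inc. → Orion Shipping BV → Quarry Services GmbH (R3): 100% × 23% × 49% × 43% = 4.8461% of Stonebridge Media Ltd.
Chain via Clearview Ventures LLC → Halcyon Pharma AG → Brightpath Holdings Ltd (R3): 7% × 31% × 21% × 43% = 0.195951% of Stonebridge Media Ltd.
Aggregating (R2): 4.8461% + 0.195951% = 5.042051%.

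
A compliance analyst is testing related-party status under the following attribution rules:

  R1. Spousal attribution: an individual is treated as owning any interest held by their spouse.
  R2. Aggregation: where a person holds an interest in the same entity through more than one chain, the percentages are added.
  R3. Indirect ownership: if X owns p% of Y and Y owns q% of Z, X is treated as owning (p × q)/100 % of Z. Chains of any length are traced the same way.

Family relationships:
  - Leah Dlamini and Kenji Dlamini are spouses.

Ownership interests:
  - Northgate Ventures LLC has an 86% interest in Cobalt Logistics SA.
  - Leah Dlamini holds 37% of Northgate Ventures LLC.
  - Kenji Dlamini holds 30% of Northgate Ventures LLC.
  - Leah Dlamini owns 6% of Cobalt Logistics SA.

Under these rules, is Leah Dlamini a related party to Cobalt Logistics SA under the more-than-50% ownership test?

Yes

By spousal attribution (R1), Leah Dlamini is treated as also owning Kenji Dlamini's interest in Northgate Ventures LLC, giving 37% + 30% = 67%.
Chain via Northgate Ventures LLC (R3): 67% × 86% = 57.62% of Cobalt Logistics SA.
Direct interest in Cobalt Logistics SA: 6%.
Aggregating (R2): 57.62% + 6% = 63.62%.
63.62% exceeds the 50% threshold, so Leah is a related party to Cobalt Logistics SA.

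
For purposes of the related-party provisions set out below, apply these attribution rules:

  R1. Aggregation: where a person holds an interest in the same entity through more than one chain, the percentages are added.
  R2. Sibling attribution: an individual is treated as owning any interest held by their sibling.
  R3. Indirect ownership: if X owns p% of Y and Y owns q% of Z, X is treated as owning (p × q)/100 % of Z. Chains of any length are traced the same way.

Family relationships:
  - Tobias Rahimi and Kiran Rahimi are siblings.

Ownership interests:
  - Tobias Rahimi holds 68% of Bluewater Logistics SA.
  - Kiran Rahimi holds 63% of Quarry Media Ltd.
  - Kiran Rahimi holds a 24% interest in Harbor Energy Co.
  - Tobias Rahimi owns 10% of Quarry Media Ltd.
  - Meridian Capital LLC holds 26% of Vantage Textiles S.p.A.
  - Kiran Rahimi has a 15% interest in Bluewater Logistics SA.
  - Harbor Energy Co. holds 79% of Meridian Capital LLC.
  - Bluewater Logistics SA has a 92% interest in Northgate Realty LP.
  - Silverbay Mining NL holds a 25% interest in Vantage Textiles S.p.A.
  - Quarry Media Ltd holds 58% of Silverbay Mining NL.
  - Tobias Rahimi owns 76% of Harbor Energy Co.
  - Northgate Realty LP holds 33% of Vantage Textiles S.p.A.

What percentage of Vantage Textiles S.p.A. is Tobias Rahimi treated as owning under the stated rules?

By sibling attribution (R2), Tobias Rahimi is treated as also owning Kiran Rahimi's interest in Quarry Media Ltd, giving 10% + 63% = 73%.
By sibling attribution (R2), Tobias Rahimi is treated as also owning Kiran Rahimi's interest in Bluewater Logistics SA, giving 68% + 15% = 83%.
By sibling attribution (R2), Tobias Rahimi is treated as also owning Kiran Rahimi's interest in Harbor Energy Co, giving 76% + 24% = 100%.
Chain via Quarry Media Ltd → Silverbay Mining NL (R3): 73% × 58% × 25% = 10.585% of Vantage Textiles S.p.A.
Chain via Bluewater Logistics SA → Northgate Realty LP (R3): 83% × 92% × 33% = 25.1988% of Vantage Textiles S.p.A.
Chain via Harbor Energy Co. → Meridian Capital LLC (R3): 100% × 79% × 26% = 20.54% of Vantage Textiles S.p.A.
Aggregating (R1): 10.585% + 25.1988% + 20.54% = 56.3238%.

56.3238%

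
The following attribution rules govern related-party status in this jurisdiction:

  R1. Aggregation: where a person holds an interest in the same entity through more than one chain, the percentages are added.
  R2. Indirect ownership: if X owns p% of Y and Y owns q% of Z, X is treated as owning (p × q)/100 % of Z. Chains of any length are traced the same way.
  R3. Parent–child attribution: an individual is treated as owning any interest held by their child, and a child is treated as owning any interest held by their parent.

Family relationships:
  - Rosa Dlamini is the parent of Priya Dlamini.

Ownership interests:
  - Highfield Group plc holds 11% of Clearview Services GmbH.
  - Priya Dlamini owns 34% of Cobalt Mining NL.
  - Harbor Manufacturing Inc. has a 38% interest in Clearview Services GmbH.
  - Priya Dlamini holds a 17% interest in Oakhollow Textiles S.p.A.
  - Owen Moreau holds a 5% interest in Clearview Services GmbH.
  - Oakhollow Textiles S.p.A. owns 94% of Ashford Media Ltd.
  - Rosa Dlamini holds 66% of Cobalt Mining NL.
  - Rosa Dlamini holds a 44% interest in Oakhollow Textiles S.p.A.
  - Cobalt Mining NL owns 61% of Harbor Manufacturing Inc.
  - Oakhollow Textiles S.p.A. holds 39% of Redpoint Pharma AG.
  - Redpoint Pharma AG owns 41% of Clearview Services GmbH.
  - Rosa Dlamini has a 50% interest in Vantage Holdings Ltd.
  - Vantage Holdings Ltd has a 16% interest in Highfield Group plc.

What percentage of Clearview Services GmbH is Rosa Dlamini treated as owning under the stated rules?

33.8139%

By parent–child attribution (R3), Rosa Dlamini is treated as also owning Priya Dlamini's interest in Cobalt Mining NL, giving 66% + 34% = 100%.
By parent–child attribution (R3), Rosa Dlamini is treated as also owning Priya Dlamini's interest in Oakhollow Textiles S.p.A, giving 44% + 17% = 61%.
Chain via Cobalt Mining NL → Harbor Manufacturing Inc. (R2): 100% × 61% × 38% = 23.18% of Clearview Services GmbH.
Chain via Oakhollow Textiles S.p.A. → Redpoint Pharma AG (R2): 61% × 39% × 41% = 9.7539% of Clearview Services GmbH.
Chain via Vantage Holdings Ltd → Highfield Group plc (R2): 50% × 16% × 11% = 0.88% of Clearview Services GmbH.
Aggregating (R1): 23.18% + 9.7539% + 0.88% = 33.8139%.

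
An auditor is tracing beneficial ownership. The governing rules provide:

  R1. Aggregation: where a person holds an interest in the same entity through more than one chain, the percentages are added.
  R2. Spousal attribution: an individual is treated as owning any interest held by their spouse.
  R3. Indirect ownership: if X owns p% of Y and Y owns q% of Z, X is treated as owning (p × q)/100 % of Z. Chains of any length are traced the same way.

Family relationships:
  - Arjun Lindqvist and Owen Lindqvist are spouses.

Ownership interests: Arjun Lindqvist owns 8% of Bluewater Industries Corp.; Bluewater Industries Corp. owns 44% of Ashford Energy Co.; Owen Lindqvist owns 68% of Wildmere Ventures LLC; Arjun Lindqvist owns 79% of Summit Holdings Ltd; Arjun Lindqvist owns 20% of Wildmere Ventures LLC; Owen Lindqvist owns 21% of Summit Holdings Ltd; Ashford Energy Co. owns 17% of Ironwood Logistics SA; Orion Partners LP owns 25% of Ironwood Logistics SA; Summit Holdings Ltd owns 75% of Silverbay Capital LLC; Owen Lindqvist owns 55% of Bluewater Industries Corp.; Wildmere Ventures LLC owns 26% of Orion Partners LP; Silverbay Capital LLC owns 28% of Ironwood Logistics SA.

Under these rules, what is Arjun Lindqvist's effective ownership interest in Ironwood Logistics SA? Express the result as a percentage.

31.4324%

By spousal attribution (R2), Arjun Lindqvist is treated as also owning Owen Lindqvist's interest in Bluewater Industries Corp, giving 8% + 55% = 63%.
By spousal attribution (R2), Arjun Lindqvist is treated as also owning Owen Lindqvist's interest in Summit Holdings Ltd, giving 79% + 21% = 100%.
By spousal attribution (R2), Arjun Lindqvist is treated as also owning Owen Lindqvist's interest in Wildmere Ventures LLC, giving 20% + 68% = 88%.
Chain via Bluewater Industries Corp. → Ashford Energy Co. (R3): 63% × 44% × 17% = 4.7124% of Ironwood Logistics SA.
Chain via Summit Holdings Ltd → Silverbay Capital LLC (R3): 100% × 75% × 28% = 21% of Ironwood Logistics SA.
Chain via Wildmere Ventures LLC → Orion Partners LP (R3): 88% × 26% × 25% = 5.72% of Ironwood Logistics SA.
Aggregating (R1): 4.7124% + 21% + 5.72% = 31.4324%.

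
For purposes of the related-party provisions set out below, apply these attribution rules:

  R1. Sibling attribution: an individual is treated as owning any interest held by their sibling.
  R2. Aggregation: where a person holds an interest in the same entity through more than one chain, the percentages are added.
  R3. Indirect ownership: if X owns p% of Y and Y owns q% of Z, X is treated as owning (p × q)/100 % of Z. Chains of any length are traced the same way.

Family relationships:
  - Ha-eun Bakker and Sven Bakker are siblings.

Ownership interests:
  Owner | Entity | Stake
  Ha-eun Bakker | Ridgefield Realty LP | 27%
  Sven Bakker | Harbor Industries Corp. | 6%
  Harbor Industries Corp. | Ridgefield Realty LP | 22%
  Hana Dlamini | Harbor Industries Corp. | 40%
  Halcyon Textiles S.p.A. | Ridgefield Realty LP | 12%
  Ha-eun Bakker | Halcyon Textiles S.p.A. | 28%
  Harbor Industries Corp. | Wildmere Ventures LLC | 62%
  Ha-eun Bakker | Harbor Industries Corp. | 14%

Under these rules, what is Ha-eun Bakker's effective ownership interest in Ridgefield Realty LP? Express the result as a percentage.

34.76%

By sibling attribution (R1), Ha-eun Bakker is treated as also owning Sven Bakker's interest in Harbor Industries Corp, giving 14% + 6% = 20%.
Chain via Halcyon Textiles S.p.A. (R3): 28% × 12% = 3.36% of Ridgefield Realty LP.
Chain via Harbor Industries Corp. (R3): 20% × 22% = 4.4% of Ridgefield Realty LP.
Direct interest in Ridgefield Realty LP: 27%.
Aggregating (R2): 3.36% + 4.4% + 27% = 34.76%.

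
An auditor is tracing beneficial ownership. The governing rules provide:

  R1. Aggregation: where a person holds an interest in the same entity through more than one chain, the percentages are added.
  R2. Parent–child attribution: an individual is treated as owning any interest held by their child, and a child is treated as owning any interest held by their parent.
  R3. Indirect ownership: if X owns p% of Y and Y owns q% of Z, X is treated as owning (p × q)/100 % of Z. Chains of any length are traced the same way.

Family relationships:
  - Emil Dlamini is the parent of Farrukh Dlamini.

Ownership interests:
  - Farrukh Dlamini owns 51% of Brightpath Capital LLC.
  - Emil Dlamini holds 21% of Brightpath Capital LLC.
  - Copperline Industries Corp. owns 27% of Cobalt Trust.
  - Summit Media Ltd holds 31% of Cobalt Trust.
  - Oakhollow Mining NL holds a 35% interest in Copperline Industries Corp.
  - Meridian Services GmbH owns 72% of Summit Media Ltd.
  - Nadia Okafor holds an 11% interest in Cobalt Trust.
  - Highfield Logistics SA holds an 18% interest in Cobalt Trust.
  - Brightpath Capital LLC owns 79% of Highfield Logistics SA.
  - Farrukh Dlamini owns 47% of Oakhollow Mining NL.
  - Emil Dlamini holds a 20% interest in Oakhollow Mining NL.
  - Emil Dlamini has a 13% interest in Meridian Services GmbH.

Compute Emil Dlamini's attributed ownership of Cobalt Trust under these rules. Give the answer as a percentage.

By parent–child attribution (R2), Emil Dlamini is treated as also owning Farrukh Dlamini's interest in Oakhollow Mining NL, giving 20% + 47% = 67%.
By parent–child attribution (R2), Emil Dlamini is treated as also owning Farrukh Dlamini's interest in Brightpath Capital LLC, giving 21% + 51% = 72%.
Chain via Oakhollow Mining NL → Copperline Industries Corp. (R3): 67% × 35% × 27% = 6.3315% of Cobalt Trust.
Chain via Meridian Services GmbH → Summit Media Ltd (R3): 13% × 72% × 31% = 2.9016% of Cobalt Trust.
Chain via Brightpath Capital LLC → Highfield Logistics SA (R3): 72% × 79% × 18% = 10.2384% of Cobalt Trust.
Aggregating (R1): 6.3315% + 2.9016% + 10.2384% = 19.4715%.

19.4715%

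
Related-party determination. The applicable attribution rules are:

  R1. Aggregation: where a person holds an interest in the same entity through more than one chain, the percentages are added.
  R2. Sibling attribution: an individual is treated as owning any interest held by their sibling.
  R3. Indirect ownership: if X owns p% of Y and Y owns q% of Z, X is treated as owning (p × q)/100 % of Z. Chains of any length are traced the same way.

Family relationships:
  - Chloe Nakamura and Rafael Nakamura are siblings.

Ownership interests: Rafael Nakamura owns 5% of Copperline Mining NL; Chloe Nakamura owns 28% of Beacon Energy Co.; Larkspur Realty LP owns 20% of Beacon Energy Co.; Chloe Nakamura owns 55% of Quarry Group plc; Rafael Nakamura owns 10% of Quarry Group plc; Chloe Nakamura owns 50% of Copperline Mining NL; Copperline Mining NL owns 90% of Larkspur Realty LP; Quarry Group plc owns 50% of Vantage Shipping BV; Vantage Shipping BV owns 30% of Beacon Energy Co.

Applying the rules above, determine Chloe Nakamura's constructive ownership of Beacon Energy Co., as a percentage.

47.65%

By sibling attribution (R2), Chloe Nakamura is treated as also owning Rafael Nakamura's interest in Quarry Group plc, giving 55% + 10% = 65%.
By sibling attribution (R2), Chloe Nakamura is treated as also owning Rafael Nakamura's interest in Copperline Mining NL, giving 50% + 5% = 55%.
Chain via Quarry Group plc → Vantage Shipping BV (R3): 65% × 50% × 30% = 9.75% of Beacon Energy Co.
Chain via Copperline Mining NL → Larkspur Realty LP (R3): 55% × 90% × 20% = 9.9% of Beacon Energy Co.
Direct interest in Beacon Energy Co: 28%.
Aggregating (R1): 9.75% + 9.9% + 28% = 47.65%.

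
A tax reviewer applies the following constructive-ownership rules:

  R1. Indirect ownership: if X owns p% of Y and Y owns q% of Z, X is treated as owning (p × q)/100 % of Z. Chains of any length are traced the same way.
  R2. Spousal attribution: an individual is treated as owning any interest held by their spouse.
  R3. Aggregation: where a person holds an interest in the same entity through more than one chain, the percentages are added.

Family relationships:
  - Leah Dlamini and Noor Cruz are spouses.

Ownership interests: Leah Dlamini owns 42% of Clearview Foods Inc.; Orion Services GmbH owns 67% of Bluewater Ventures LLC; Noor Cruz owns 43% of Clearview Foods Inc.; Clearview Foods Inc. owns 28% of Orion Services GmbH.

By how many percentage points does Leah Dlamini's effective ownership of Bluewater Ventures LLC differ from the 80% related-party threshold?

64.054

By spousal attribution (R2), Leah Dlamini is treated as also owning Noor Cruz's interest in Clearview Foods Inc, giving 42% + 43% = 85%.
Chain via Clearview Foods Inc. → Orion Services GmbH (R1): 85% × 28% × 67% = 15.946% of Bluewater Ventures LLC.
15.946% falls short of the 80% threshold by 64.054 percentage points.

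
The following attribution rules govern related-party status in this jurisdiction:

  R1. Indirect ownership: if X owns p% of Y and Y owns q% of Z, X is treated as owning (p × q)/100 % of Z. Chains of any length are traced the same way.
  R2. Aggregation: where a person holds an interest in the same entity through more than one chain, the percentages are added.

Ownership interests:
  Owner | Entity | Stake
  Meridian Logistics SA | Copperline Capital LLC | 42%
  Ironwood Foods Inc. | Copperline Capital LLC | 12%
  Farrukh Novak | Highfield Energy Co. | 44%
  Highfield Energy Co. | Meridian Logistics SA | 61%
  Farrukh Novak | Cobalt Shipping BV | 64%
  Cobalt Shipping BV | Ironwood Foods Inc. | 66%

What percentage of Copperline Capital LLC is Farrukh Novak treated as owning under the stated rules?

16.3416%

Chain via Highfield Energy Co. → Meridian Logistics SA (R1): 44% × 61% × 42% = 11.2728% of Copperline Capital LLC.
Chain via Cobalt Shipping BV → Ironwood Foods Inc. (R1): 64% × 66% × 12% = 5.0688% of Copperline Capital LLC.
Aggregating (R2): 11.2728% + 5.0688% = 16.3416%.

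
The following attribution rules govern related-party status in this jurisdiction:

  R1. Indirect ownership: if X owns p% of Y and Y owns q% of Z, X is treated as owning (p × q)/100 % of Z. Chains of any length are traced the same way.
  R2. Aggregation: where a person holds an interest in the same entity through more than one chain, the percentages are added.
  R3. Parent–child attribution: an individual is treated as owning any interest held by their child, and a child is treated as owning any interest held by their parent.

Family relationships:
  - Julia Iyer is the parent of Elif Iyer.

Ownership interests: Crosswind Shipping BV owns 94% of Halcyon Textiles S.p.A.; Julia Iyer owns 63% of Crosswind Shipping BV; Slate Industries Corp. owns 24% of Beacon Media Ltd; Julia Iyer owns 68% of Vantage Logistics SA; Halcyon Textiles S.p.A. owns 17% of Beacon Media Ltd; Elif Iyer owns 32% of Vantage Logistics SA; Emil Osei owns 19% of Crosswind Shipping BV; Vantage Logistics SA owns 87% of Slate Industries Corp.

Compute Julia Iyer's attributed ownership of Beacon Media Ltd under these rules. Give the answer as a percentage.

By parent–child attribution (R3), Julia Iyer is treated as also owning Elif Iyer's interest in Vantage Logistics SA, giving 68% + 32% = 100%.
Chain via Vantage Logistics SA → Slate Industries Corp. (R1): 100% × 87% × 24% = 20.88% of Beacon Media Ltd.
Chain via Crosswind Shipping BV → Halcyon Textiles S.p.A. (R1): 63% × 94% × 17% = 10.0674% of Beacon Media Ltd.
Aggregating (R2): 20.88% + 10.0674% = 30.9474%.

30.9474%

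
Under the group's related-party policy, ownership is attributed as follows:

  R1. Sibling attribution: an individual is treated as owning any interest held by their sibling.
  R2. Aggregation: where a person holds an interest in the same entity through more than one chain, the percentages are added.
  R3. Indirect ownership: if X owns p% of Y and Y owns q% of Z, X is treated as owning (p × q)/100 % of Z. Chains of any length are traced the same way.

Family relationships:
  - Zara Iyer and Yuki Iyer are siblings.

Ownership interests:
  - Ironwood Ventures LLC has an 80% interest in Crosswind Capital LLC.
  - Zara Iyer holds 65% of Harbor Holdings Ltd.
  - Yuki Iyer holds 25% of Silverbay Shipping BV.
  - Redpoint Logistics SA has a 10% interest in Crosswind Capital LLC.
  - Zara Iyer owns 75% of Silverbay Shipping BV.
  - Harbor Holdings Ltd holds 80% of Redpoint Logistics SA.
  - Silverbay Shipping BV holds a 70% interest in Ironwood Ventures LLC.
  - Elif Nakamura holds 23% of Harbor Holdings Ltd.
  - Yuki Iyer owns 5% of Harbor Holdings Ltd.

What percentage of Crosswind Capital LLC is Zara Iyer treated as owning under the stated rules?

By sibling attribution (R1), Zara Iyer is treated as also owning Yuki Iyer's interest in Harbor Holdings Ltd, giving 65% + 5% = 70%.
By sibling attribution (R1), Zara Iyer is treated as also owning Yuki Iyer's interest in Silverbay Shipping BV, giving 75% + 25% = 100%.
Chain via Harbor Holdings Ltd → Redpoint Logistics SA (R3): 70% × 80% × 10% = 5.6% of Crosswind Capital LLC.
Chain via Silverbay Shipping BV → Ironwood Ventures LLC (R3): 100% × 70% × 80% = 56% of Crosswind Capital LLC.
Aggregating (R2): 5.6% + 56% = 61.6%.

61.6%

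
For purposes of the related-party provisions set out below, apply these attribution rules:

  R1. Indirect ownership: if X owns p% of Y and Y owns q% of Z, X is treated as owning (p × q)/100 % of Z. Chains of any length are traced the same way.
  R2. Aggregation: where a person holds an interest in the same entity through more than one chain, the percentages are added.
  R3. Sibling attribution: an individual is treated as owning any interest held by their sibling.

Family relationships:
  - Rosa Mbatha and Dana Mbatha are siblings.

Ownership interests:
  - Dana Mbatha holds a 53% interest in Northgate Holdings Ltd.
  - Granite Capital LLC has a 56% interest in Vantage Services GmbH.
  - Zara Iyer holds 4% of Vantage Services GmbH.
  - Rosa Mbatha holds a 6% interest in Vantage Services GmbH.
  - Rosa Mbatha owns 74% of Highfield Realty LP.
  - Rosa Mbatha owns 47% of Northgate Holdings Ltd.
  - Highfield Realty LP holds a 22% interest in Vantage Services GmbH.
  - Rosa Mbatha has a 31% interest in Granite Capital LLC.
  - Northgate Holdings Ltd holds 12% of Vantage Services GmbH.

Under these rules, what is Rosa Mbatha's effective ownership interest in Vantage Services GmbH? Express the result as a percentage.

By sibling attribution (R3), Rosa Mbatha is treated as also owning Dana Mbatha's interest in Northgate Holdings Ltd, giving 47% + 53% = 100%.
Chain via Highfield Realty LP (R1): 74% × 22% = 16.28% of Vantage Services GmbH.
Chain via Granite Capital LLC (R1): 31% × 56% = 17.36% of Vantage Services GmbH.
Chain via Northgate Holdings Ltd (R1): 100% × 12% = 12% of Vantage Services GmbH.
Direct interest in Vantage Services GmbH: 6%.
Aggregating (R2): 16.28% + 17.36% + 12% + 6% = 51.64%.

51.64%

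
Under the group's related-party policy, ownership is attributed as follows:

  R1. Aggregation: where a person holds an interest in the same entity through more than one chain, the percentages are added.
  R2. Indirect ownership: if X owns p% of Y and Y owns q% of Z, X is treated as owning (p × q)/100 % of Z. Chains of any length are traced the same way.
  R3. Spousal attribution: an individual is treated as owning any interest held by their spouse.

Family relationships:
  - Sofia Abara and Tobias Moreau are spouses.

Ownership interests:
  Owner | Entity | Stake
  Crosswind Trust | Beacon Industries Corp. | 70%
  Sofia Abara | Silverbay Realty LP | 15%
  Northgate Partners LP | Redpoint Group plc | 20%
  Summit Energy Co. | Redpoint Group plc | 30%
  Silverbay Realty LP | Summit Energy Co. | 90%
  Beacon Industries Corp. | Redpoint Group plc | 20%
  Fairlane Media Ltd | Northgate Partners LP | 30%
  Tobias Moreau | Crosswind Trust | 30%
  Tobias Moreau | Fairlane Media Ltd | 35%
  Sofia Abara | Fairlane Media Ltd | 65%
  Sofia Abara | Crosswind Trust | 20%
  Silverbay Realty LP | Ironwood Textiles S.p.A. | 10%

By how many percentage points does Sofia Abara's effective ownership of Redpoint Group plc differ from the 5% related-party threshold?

By spousal attribution (R3), Sofia Abara is treated as also owning Tobias Moreau's interest in Fairlane Media Ltd, giving 65% + 35% = 100%.
By spousal attribution (R3), Sofia Abara is treated as also owning Tobias Moreau's interest in Crosswind Trust, giving 20% + 30% = 50%.
Chain via Fairlane Media Ltd → Northgate Partners LP (R2): 100% × 30% × 20% = 6% of Redpoint Group plc.
Chain via Silverbay Realty LP → Summit Energy Co. (R2): 15% × 90% × 30% = 4.05% of Redpoint Group plc.
Chain via Crosswind Trust → Beacon Industries Corp. (R2): 50% × 70% × 20% = 7% of Redpoint Group plc.
Aggregating (R1): 6% + 4.05% + 7% = 17.05%.
17.05% exceeds the 5% threshold by 12.05 percentage points.

12.05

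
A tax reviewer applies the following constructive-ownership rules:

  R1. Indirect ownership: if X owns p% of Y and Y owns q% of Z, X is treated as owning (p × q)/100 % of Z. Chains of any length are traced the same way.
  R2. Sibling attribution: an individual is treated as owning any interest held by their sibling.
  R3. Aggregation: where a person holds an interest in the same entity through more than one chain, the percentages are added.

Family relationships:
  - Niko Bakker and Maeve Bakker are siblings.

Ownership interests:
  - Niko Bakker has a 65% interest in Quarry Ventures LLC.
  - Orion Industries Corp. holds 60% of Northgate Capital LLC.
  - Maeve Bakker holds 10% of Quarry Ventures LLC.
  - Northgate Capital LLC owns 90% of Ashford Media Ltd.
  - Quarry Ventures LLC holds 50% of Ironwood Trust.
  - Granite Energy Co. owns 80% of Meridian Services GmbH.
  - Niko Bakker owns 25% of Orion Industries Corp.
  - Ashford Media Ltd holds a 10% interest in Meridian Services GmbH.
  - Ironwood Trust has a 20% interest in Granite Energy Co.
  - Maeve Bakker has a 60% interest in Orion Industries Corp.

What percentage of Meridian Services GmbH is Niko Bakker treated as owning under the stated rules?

By sibling attribution (R2), Niko Bakker is treated as also owning Maeve Bakker's interest in Quarry Ventures LLC, giving 65% + 10% = 75%.
By sibling attribution (R2), Niko Bakker is treated as also owning Maeve Bakker's interest in Orion Industries Corp, giving 25% + 60% = 85%.
Chain via Quarry Ventures LLC → Ironwood Trust → Granite Energy Co. (R1): 75% × 50% × 20% × 80% = 6% of Meridian Services GmbH.
Chain via Orion Industries Corp. → Northgate Capital LLC → Ashford Media Ltd (R1): 85% × 60% × 90% × 10% = 4.59% of Meridian Services GmbH.
Aggregating (R3): 6% + 4.59% = 10.59%.

10.59%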